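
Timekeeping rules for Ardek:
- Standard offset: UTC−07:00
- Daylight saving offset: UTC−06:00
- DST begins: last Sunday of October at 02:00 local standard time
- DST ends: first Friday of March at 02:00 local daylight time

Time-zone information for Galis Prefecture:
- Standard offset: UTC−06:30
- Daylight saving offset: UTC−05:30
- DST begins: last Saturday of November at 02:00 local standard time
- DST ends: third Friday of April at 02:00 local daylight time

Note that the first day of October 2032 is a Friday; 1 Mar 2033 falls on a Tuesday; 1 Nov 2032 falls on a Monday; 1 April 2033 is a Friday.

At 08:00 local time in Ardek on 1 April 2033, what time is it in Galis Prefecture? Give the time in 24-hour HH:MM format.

1 October 2032 is a Friday, so Sundays fall on 3, 10, 17, 24, 31; the last is October 31.
1 March 2033 is a Tuesday, so the first Friday is March 4.
1 April 2033 is outside the daylight-saving period (31 October 2032 – 4 March 2033), so Ardek is on standard time, UTC−07:00.
08:00 Ardek + 7h = 15:00 UTC.
1 November 2032 is a Monday, so Saturdays fall on 6, 13, 20, 27; the last is November 27.
1 April 2033 is a Friday, so the first Friday is April 1 and the third is April 15.
At the standard offset (UTC−06:30), 15:00 UTC − 6h30m = 08:30 Galis Prefecture standard time.
The standard-time date in Galis Prefecture, 1 April 2033, falls between 27 November 2032 and 15 April 2033, so daylight saving is in effect and Galis Prefecture is at UTC−05:30.
15:00 UTC − 5h30m = 09:30 Galis Prefecture.

09:30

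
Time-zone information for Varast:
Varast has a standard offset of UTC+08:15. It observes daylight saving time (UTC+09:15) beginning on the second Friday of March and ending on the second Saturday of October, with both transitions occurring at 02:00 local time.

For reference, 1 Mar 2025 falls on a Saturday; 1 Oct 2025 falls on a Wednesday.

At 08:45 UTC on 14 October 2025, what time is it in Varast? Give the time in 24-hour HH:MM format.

1 March 2025 is a Saturday, so the first Friday is March 7 and the second is March 14.
1 October 2025 is a Wednesday, so the first Saturday is October 4 and the second is October 11.
At the standard offset (UTC+08:15), 08:45 UTC + 8h15m = 17:00 Varast standard time.
The standard-time date in Varast, 14 October 2025, does not fall between 14 March and 11 October, so daylight saving is not in effect and Varast is at UTC+08:15.
08:45 UTC + 8h15m = 17:00 local.

17:00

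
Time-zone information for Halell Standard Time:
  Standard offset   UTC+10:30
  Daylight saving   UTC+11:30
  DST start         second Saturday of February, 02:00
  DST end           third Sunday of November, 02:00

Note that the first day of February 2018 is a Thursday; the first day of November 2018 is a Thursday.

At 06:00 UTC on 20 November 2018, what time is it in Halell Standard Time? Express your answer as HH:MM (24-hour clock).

1 February 2018 is a Thursday, so the first Saturday is February 3 and the second is February 10.
1 November 2018 is a Thursday, so the first Sunday is November 4 and the third is November 18.
At the standard offset (UTC+10:30), 06:00 UTC + 10h30m = 16:30 Halell Standard Time standard time.
The standard-time date in Halell Standard Time, 20 November 2018, is outside the daylight-saving period (10 February – 18 November), so Halell Standard Time is on standard time, UTC+10:30.
06:00 UTC + 10h30m = 16:30 local.

16:30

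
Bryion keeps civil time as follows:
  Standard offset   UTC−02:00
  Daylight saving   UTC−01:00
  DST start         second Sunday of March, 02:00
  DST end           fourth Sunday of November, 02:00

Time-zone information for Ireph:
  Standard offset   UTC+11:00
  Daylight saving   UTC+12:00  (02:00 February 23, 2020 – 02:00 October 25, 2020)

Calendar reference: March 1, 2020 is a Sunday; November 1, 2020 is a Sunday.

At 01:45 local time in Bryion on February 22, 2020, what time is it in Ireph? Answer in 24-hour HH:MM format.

1 March 2020 is a Sunday, so the first Sunday is March 1 and the second is March 8.
1 November 2020 is a Sunday, so the first Sunday is November 1 and the fourth is November 22.
February 22, 2020 is outside the daylight-saving period (8 March – 22 November), so Bryion is on standard time, UTC−02:00.
01:45 Bryion + 2h = 03:45 UTC.
At the standard offset (UTC+11:00), 03:45 UTC + 11h = 14:45 Ireph standard time.
Daylight saving runs 23 February – 25 October; the standard-time date in Ireph, February 22, 2020, is outside that window, so Ireph is on standard time at UTC+11:00.
03:45 UTC + 11h = 14:45 Ireph.

14:45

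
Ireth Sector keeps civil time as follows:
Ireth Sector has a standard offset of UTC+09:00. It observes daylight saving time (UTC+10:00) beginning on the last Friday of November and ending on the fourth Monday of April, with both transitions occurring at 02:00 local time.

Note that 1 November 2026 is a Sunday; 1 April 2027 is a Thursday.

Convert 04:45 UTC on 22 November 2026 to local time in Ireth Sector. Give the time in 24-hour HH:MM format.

13:45

1 November 2026 is a Sunday, so Fridays fall on 6, 13, 20, 27; the last is November 27.
1 April 2027 is a Thursday, so the first Monday is April 5 and the fourth is April 26.
At the standard offset (UTC+09:00), 04:45 UTC + 9h = 13:45 Ireth Sector standard time.
Daylight saving runs 27 November 2026 – 26 April 2027; the standard-time date in Ireth Sector, 22 November 2026, is outside that window, so Ireth Sector is on standard time at UTC+09:00.
04:45 UTC + 9h = 13:45 local.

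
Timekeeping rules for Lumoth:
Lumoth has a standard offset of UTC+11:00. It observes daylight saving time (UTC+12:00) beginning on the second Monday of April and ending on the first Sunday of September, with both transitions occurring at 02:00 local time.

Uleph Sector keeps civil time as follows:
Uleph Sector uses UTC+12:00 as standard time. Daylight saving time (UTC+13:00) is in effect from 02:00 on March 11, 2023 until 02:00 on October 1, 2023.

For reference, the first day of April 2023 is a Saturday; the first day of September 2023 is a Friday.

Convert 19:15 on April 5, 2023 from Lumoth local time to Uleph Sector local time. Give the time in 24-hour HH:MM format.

1 April 2023 is a Saturday, so the first Monday is April 3 and the second is April 10.
1 September 2023 is a Friday, so the first Sunday is September 3.
April 5, 2023 does not fall between 10 April and 3 September, so daylight saving is not in effect and Lumoth is at UTC+11:00.
19:15 Lumoth − 11h = 08:15 UTC.
At the standard offset (UTC+12:00), 08:15 UTC + 12h = 20:15 Uleph Sector standard time.
The standard-time date in Uleph Sector, April 5, 2023, falls between 11 March and 1 October, so daylight saving is in effect and Uleph Sector is at UTC+13:00.
08:15 UTC + 13h = 21:15 Uleph Sector.

21:15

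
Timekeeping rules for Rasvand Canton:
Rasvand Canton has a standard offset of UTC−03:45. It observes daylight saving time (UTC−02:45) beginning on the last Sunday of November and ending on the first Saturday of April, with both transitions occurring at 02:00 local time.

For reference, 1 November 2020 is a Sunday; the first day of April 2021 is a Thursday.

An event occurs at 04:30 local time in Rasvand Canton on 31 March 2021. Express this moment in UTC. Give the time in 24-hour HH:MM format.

07:15

1 November 2020 is a Sunday, so Sundays fall on 1, 8, 15, 22, 29; the last is November 29.
1 April 2021 is a Thursday, so the first Saturday is April 3.
31 March 2021 falls between 29 November 2020 and 3 April 2021, so daylight saving is in effect and Rasvand Canton is at UTC−02:45.
04:30 local + 2h45m = 07:15 UTC.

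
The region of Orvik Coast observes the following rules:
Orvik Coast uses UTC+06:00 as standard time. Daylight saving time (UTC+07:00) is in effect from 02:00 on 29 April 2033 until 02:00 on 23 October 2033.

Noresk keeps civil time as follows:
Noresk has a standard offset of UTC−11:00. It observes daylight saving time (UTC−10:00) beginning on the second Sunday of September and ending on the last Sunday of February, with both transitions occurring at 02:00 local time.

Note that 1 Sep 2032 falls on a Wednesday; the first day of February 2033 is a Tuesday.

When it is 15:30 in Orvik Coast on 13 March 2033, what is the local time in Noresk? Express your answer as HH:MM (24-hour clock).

22:30

Daylight saving runs 29 April – 23 October; 13 March 2033 is outside that window, so Orvik Coast is on standard time at UTC+06:00.
15:30 Orvik Coast − 6h = 09:30 UTC.
1 September 2032 is a Wednesday, so the first Sunday is September 5 and the second is September 12.
1 February 2033 is a Tuesday, so Sundays fall on 6, 13, 20, 27; the last is February 27.
At the standard offset (UTC−11:00), 09:30 UTC − 11h = 22:30 Noresk standard time (rolling into the previous day, 12 March 2033).
The standard-time date in Noresk, 12 March 2033, is outside the daylight-saving period (12 September 2032 – 27 February 2033), so Noresk is on standard time, UTC−11:00.
09:30 UTC − 11h = 22:30 Noresk (rolling into the previous day, 12 March 2033).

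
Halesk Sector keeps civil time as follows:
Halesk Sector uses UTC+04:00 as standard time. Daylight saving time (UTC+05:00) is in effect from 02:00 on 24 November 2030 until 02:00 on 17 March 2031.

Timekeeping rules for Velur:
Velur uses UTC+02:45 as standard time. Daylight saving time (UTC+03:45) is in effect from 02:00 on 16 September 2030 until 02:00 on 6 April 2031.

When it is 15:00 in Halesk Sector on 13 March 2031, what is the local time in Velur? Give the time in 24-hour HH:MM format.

Daylight saving runs 24 November 2030 – 17 March 2031; 13 March 2031 is inside that window, so Halesk Sector is at UTC+05:00.
15:00 Halesk Sector − 5h = 10:00 UTC.
At the standard offset (UTC+02:45), 10:00 UTC + 2h45m = 12:45 Velur standard time.
The standard-time date in Velur, 13 March 2031, falls between 16 September 2030 and 6 April 2031, so daylight saving is in effect and Velur is at UTC+03:45.
10:00 UTC + 3h45m = 13:45 Velur.

13:45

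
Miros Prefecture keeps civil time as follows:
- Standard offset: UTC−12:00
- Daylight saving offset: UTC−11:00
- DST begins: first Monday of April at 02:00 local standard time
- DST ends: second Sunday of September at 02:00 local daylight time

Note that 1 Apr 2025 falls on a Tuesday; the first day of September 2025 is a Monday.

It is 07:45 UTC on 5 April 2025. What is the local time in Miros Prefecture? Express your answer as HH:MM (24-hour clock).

19:45

1 April 2025 is a Tuesday, so the first Monday is April 7.
1 September 2025 is a Monday, so the first Sunday is September 7 and the second is September 14.
At the standard offset (UTC−12:00), 07:45 UTC − 12h = 19:45 Miros Prefecture standard time (rolling into the previous day, 4 April 2025).
The standard-time date in Miros Prefecture, 4 April 2025, is outside the daylight-saving period (7 April – 14 September), so Miros Prefecture is on standard time, UTC−12:00.
07:45 UTC − 12h = 19:45 local (rolling into the previous day, 4 April 2025).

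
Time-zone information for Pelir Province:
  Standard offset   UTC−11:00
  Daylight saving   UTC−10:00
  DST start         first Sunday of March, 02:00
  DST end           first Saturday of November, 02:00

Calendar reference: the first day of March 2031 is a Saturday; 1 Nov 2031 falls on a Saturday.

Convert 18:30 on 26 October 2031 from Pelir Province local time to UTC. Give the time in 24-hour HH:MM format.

04:30

1 March 2031 is a Saturday, so the first Sunday is March 2.
1 November 2031 is a Saturday, so the first Saturday is November 1.
Daylight saving runs 2 March – 1 November; 26 October 2031 is inside that window, so Pelir Province is at UTC−10:00.
18:30 local + 10h = 04:30 UTC (rolling into the next day, 27 October 2031).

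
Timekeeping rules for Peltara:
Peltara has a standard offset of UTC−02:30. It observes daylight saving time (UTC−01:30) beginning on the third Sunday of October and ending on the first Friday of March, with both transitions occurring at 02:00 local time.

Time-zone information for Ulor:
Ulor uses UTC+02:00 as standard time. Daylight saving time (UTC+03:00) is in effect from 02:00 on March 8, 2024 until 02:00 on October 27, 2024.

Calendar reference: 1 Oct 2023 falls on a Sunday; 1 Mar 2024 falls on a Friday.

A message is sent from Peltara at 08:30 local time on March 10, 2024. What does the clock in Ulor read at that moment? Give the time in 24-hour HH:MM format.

1 October 2023 is a Sunday, so the first Sunday is October 1 and the third is October 15.
1 March 2024 is a Friday, so the first Friday is March 1.
Daylight saving runs 15 October 2023 – 1 March 2024; March 10, 2024 is outside that window, so Peltara is on standard time at UTC−02:30.
08:30 Peltara + 2h30m = 11:00 UTC.
At the standard offset (UTC+02:00), 11:00 UTC + 2h = 13:00 Ulor standard time.
The standard-time date in Ulor, March 10, 2024, lies within the daylight-saving period (8 March – 27 October), so Ulor is on daylight time, UTC+03:00.
11:00 UTC + 3h = 14:00 Ulor.

14:00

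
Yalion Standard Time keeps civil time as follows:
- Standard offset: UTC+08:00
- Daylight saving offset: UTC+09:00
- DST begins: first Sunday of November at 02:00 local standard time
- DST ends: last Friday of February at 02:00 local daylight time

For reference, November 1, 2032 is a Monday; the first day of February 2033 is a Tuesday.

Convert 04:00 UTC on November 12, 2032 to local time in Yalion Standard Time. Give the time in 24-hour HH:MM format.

1 November 2032 is a Monday, so the first Sunday is November 7.
1 February 2033 is a Tuesday, so Fridays fall on 4, 11, 18, 25; the last is February 25.
At the standard offset (UTC+08:00), 04:00 UTC + 8h = 12:00 Yalion Standard Time standard time.
Daylight saving runs 7 November 2032 – 25 February 2033; the standard-time date in Yalion Standard Time, November 12, 2032, is inside that window, so Yalion Standard Time is at UTC+09:00.
04:00 UTC + 9h = 13:00 local.

13:00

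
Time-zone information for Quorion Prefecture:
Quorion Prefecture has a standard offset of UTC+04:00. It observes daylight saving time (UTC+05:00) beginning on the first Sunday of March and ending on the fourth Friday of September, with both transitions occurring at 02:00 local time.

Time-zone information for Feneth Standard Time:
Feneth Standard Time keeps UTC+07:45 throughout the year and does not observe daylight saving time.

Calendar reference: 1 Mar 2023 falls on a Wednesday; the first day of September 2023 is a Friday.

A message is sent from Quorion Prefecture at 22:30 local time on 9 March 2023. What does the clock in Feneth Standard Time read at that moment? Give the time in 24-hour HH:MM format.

01:15

1 March 2023 is a Wednesday, so the first Sunday is March 5.
1 September 2023 is a Friday, so the first Friday is September 1 and the fourth is September 22.
9 March 2023 lies within the daylight-saving period (5 March – 22 September), so Quorion Prefecture is on daylight time, UTC+05:00.
22:30 Quorion Prefecture − 5h = 17:30 UTC.
Feneth Standard Time has no daylight saving, so its offset is UTC+07:45 year-round.
17:30 UTC + 7h45m = 01:15 Feneth Standard Time (rolling into the next day, 10 March 2023).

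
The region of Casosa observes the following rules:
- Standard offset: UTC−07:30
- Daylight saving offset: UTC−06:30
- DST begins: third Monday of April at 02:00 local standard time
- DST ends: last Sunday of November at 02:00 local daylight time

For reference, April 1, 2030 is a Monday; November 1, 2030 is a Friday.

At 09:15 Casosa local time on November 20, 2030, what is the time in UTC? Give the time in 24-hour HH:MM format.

1 April 2030 is a Monday, so the first Monday is April 1 and the third is April 15.
1 November 2030 is a Friday, so Sundays fall on 3, 10, 17, 24; the last is November 24.
November 20, 2030 lies within the daylight-saving period (15 April – 24 November), so Casosa is on daylight time, UTC−06:30.
09:15 local + 6h30m = 15:45 UTC.

15:45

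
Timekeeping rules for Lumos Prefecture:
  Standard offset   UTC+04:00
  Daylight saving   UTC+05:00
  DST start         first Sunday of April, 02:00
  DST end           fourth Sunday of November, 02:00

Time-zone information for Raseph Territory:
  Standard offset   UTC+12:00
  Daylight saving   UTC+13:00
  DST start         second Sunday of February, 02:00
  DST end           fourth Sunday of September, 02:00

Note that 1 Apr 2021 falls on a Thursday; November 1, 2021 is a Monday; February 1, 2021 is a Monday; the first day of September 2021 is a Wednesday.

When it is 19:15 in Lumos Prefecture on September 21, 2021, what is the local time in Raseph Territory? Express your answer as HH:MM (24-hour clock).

03:15

1 April 2021 is a Thursday, so the first Sunday is April 4.
1 November 2021 is a Monday, so the first Sunday is November 7 and the fourth is November 28.
September 21, 2021 lies within the daylight-saving period (4 April – 28 November), so Lumos Prefecture is on daylight time, UTC+05:00.
19:15 Lumos Prefecture − 5h = 14:15 UTC.
1 February 2021 is a Monday, so the first Sunday is February 7 and the second is February 14.
1 September 2021 is a Wednesday, so the first Sunday is September 5 and the fourth is September 26.
At the standard offset (UTC+12:00), 14:15 UTC + 12h = 02:15 Raseph Territory standard time (rolling into the next day, 22 September 2021).
The standard-time date in Raseph Territory, September 22, 2021, falls between 14 February and 26 September, so daylight saving is in effect and Raseph Territory is at UTC+13:00.
14:15 UTC + 13h = 03:15 Raseph Territory (rolling into the next day, 22 September 2021).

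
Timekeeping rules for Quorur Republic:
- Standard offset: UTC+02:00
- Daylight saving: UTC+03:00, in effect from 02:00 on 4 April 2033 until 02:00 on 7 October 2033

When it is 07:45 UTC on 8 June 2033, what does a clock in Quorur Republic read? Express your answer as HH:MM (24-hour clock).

At the standard offset (UTC+02:00), 07:45 UTC + 2h = 09:45 Quorur Republic standard time.
The standard-time date in Quorur Republic, 8 June 2033, falls between 4 April and 7 October, so daylight saving is in effect and Quorur Republic is at UTC+03:00.
07:45 UTC + 3h = 10:45 local.

10:45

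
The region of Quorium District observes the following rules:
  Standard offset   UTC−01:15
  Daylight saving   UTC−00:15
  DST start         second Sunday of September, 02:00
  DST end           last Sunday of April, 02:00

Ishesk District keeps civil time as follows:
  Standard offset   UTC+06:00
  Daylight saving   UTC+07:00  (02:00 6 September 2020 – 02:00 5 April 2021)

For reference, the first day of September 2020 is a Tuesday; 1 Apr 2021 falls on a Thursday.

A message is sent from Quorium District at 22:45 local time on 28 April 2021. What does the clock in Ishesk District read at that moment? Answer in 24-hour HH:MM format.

1 September 2020 is a Tuesday, so the first Sunday is September 6 and the second is September 13.
1 April 2021 is a Thursday, so Sundays fall on 4, 11, 18, 25; the last is April 25.
28 April 2021 does not fall between 13 September 2020 and 25 April 2021, so daylight saving is not in effect and Quorium District is at UTC−01:15.
22:45 Quorium District + 1h15m = 00:00 UTC (rolling into the next day, 29 April 2021).
At the standard offset (UTC+06:00), 00:00 UTC + 6h = 06:00 Ishesk District standard time.
The standard-time date in Ishesk District, 29 April 2021, does not fall between 6 September 2020 and 5 April 2021, so daylight saving is not in effect and Ishesk District is at UTC+06:00.
00:00 UTC + 6h = 06:00 Ishesk District.

06:00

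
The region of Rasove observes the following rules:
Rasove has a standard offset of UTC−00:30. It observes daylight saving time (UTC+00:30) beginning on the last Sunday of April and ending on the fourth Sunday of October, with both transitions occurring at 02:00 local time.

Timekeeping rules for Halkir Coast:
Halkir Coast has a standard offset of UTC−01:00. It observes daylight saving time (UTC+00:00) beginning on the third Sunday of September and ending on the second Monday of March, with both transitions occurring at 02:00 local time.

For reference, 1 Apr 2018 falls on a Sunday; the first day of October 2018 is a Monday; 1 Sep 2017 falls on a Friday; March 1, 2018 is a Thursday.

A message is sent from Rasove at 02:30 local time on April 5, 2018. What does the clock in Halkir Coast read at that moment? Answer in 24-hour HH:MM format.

02:00

1 April 2018 is a Sunday, so Sundays fall on 1, 8, 15, 22, 29; the last is April 29.
1 October 2018 is a Monday, so the first Sunday is October 7 and the fourth is October 28.
Daylight saving runs 29 April – 28 October; April 5, 2018 is outside that window, so Rasove is on standard time at UTC−00:30.
02:30 Rasove + 0h30m = 03:00 UTC.
1 September 2017 is a Friday, so the first Sunday is September 3 and the third is September 17.
1 March 2018 is a Thursday, so the first Monday is March 5 and the second is March 12.
At the standard offset (UTC−01:00), 03:00 UTC − 1h = 02:00 Halkir Coast standard time.
Daylight saving runs 17 September 2017 – 12 March 2018; the standard-time date in Halkir Coast, April 5, 2018, is outside that window, so Halkir Coast is on standard time at UTC−01:00.
03:00 UTC − 1h = 02:00 Halkir Coast.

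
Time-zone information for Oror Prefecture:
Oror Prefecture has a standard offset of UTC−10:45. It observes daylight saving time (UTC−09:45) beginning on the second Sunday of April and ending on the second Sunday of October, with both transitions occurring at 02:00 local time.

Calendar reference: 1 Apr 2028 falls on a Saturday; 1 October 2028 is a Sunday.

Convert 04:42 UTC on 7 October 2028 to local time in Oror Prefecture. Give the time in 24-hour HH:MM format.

1 April 2028 is a Saturday, so the first Sunday is April 2 and the second is April 9.
1 October 2028 is a Sunday, so the first Sunday is October 1 and the second is October 8.
At the standard offset (UTC−10:45), 04:42 UTC − 10h45m = 17:57 Oror Prefecture standard time (rolling into the previous day, 6 October 2028).
The standard-time date in Oror Prefecture, 6 October 2028, lies within the daylight-saving period (9 April – 8 October), so Oror Prefecture is on daylight time, UTC−09:45.
04:42 UTC − 9h45m = 18:57 local (rolling into the previous day, 6 October 2028).

18:57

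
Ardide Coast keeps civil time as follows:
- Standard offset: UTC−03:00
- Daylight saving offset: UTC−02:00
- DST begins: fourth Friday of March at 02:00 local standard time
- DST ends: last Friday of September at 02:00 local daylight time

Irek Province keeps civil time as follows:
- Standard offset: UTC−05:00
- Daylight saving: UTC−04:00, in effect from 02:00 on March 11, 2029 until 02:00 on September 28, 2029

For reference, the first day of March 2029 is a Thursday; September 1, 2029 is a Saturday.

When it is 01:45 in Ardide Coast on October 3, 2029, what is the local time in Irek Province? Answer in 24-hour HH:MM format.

23:45

1 March 2029 is a Thursday, so the first Friday is March 2 and the fourth is March 23.
1 September 2029 is a Saturday, so Fridays fall on 7, 14, 21, 28; the last is September 28.
October 3, 2029 is outside the daylight-saving period (23 March – 28 September), so Ardide Coast is on standard time, UTC−03:00.
01:45 Ardide Coast + 3h = 04:45 UTC.
At the standard offset (UTC−05:00), 04:45 UTC − 5h = 23:45 Irek Province standard time (rolling into the previous day, 2 October 2029).
The standard-time date in Irek Province, October 2, 2029, is outside the daylight-saving period (11 March – 28 September), so Irek Province is on standard time, UTC−05:00.
04:45 UTC − 5h = 23:45 Irek Province (rolling into the previous day, 2 October 2029).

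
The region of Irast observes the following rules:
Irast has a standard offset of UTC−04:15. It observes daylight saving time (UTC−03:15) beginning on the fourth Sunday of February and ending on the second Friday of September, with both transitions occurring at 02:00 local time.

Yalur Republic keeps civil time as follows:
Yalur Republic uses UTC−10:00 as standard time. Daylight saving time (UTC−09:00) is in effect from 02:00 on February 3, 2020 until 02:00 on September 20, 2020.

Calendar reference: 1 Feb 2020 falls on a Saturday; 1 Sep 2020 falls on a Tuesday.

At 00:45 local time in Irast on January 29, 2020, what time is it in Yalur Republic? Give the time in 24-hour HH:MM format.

19:00

1 February 2020 is a Saturday, so the first Sunday is February 2 and the fourth is February 23.
1 September 2020 is a Tuesday, so the first Friday is September 4 and the second is September 11.
January 29, 2020 is outside the daylight-saving period (23 February – 11 September), so Irast is on standard time, UTC−04:15.
00:45 Irast + 4h15m = 05:00 UTC.
At the standard offset (UTC−10:00), 05:00 UTC − 10h = 19:00 Yalur Republic standard time (rolling into the previous day, 28 January 2020).
The standard-time date in Yalur Republic, January 28, 2020, does not fall between 3 February and 20 September, so daylight saving is not in effect and Yalur Republic is at UTC−10:00.
05:00 UTC − 10h = 19:00 Yalur Republic (rolling into the previous day, 28 January 2020).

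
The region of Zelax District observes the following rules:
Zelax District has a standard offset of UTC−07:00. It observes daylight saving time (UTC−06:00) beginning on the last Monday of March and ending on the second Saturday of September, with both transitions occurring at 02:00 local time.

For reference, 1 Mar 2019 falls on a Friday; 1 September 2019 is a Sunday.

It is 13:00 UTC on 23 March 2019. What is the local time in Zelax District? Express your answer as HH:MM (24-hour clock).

1 March 2019 is a Friday, so Mondays fall on 4, 11, 18, 25; the last is March 25.
1 September 2019 is a Sunday, so the first Saturday is September 7 and the second is September 14.
At the standard offset (UTC−07:00), 13:00 UTC − 7h = 06:00 Zelax District standard time.
Daylight saving runs 25 March – 14 September; the standard-time date in Zelax District, 23 March 2019, is outside that window, so Zelax District is on standard time at UTC−07:00.
13:00 UTC − 7h = 06:00 local.

06:00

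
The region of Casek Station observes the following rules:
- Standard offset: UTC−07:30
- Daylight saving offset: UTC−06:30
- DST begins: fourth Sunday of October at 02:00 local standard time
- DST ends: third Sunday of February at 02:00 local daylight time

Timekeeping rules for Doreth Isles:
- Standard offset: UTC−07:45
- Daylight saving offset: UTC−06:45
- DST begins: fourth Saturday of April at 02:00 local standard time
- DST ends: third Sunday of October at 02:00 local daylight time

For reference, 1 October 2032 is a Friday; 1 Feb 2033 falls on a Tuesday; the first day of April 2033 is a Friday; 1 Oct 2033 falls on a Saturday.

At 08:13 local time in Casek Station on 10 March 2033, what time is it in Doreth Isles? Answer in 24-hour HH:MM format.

1 October 2032 is a Friday, so the first Sunday is October 3 and the fourth is October 24.
1 February 2033 is a Tuesday, so the first Sunday is February 6 and the third is February 20.
10 March 2033 does not fall between 24 October 2032 and 20 February 2033, so daylight saving is not in effect and Casek Station is at UTC−07:30.
08:13 Casek Station + 7h30m = 15:43 UTC.
1 April 2033 is a Friday, so the first Saturday is April 2 and the fourth is April 23.
1 October 2033 is a Saturday, so the first Sunday is October 2 and the third is October 16.
At the standard offset (UTC−07:45), 15:43 UTC − 7h45m = 07:58 Doreth Isles standard time.
Daylight saving runs 23 April – 16 October; the standard-time date in Doreth Isles, 10 March 2033, is outside that window, so Doreth Isles is on standard time at UTC−07:45.
15:43 UTC − 7h45m = 07:58 Doreth Isles.

07:58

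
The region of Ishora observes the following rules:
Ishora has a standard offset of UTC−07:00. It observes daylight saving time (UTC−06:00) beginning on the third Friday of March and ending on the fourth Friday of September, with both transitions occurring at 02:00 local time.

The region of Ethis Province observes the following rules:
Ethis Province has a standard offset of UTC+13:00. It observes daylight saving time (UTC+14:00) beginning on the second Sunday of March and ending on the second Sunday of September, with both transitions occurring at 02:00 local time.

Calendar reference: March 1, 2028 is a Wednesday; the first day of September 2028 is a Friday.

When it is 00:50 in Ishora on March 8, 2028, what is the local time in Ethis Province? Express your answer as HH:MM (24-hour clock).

20:50

1 March 2028 is a Wednesday, so the first Friday is March 3 and the third is March 17.
1 September 2028 is a Friday, so the first Friday is September 1 and the fourth is September 22.
Daylight saving runs 17 March – 22 September; March 8, 2028 is outside that window, so Ishora is on standard time at UTC−07:00.
00:50 Ishora + 7h = 07:50 UTC.
1 March 2028 is a Wednesday, so the first Sunday is March 5 and the second is March 12.
1 September 2028 is a Friday, so the first Sunday is September 3 and the second is September 10.
At the standard offset (UTC+13:00), 07:50 UTC + 13h = 20:50 Ethis Province standard time.
The standard-time date in Ethis Province, March 8, 2028, does not fall between 12 March and 10 September, so daylight saving is not in effect and Ethis Province is at UTC+13:00.
07:50 UTC + 13h = 20:50 Ethis Province.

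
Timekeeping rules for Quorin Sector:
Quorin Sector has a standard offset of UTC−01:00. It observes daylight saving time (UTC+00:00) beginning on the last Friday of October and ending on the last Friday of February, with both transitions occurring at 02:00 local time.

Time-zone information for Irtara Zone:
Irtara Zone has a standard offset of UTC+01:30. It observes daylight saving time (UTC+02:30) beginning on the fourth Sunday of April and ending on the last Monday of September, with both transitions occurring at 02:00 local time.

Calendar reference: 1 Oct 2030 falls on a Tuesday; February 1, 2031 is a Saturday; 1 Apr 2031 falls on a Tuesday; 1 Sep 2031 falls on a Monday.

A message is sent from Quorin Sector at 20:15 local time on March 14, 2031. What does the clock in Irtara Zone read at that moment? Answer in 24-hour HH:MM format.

22:45

1 October 2030 is a Tuesday, so Fridays fall on 4, 11, 18, 25; the last is October 25.
1 February 2031 is a Saturday, so Fridays fall on 7, 14, 21, 28; the last is February 28.
Daylight saving runs 25 October 2030 – 28 February 2031; March 14, 2031 is outside that window, so Quorin Sector is on standard time at UTC−01:00.
20:15 Quorin Sector + 1h = 21:15 UTC.
1 April 2031 is a Tuesday, so the first Sunday is April 6 and the fourth is April 27.
1 September 2031 is a Monday, so Mondays fall on 1, 8, 15, 22, 29; the last is September 29.
At the standard offset (UTC+01:30), 21:15 UTC + 1h30m = 22:45 Irtara Zone standard time.
The standard-time date in Irtara Zone, March 14, 2031, does not fall between 27 April and 29 September, so daylight saving is not in effect and Irtara Zone is at UTC+01:30.
21:15 UTC + 1h30m = 22:45 Irtara Zone.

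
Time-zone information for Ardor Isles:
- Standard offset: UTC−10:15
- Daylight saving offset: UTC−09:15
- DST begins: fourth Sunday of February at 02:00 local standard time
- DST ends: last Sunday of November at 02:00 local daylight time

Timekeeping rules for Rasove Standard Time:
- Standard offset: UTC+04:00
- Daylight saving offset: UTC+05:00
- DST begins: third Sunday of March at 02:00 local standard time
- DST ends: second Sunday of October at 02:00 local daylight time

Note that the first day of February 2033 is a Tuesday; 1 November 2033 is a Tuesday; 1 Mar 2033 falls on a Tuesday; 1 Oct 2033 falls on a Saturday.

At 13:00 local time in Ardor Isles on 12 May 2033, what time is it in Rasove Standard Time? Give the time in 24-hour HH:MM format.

03:15

1 February 2033 is a Tuesday, so the first Sunday is February 6 and the fourth is February 27.
1 November 2033 is a Tuesday, so Sundays fall on 6, 13, 20, 27; the last is November 27.
12 May 2033 lies within the daylight-saving period (27 February – 27 November), so Ardor Isles is on daylight time, UTC−09:15.
13:00 Ardor Isles + 9h15m = 22:15 UTC.
1 March 2033 is a Tuesday, so the first Sunday is March 6 and the third is March 20.
1 October 2033 is a Saturday, so the first Sunday is October 2 and the second is October 9.
At the standard offset (UTC+04:00), 22:15 UTC + 4h = 02:15 Rasove Standard Time standard time (rolling into the next day, 13 May 2033).
The standard-time date in Rasove Standard Time, 13 May 2033, lies within the daylight-saving period (20 March – 9 October), so Rasove Standard Time is on daylight time, UTC+05:00.
22:15 UTC + 5h = 03:15 Rasove Standard Time (rolling into the next day, 13 May 2033).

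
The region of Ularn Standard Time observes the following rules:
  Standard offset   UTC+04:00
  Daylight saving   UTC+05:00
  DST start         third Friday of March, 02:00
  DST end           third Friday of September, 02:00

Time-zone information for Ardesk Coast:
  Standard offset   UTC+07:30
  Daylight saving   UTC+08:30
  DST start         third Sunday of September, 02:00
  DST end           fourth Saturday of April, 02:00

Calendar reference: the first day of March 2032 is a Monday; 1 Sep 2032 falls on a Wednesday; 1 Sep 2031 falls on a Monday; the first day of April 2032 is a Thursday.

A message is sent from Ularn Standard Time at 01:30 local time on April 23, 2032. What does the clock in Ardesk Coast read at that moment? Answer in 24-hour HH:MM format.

1 March 2032 is a Monday, so the first Friday is March 5 and the third is March 19.
1 September 2032 is a Wednesday, so the first Friday is September 3 and the third is September 17.
Daylight saving runs 19 March – 17 September; April 23, 2032 is inside that window, so Ularn Standard Time is at UTC+05:00.
01:30 Ularn Standard Time − 5h = 20:30 UTC (rolling into the previous day, 22 April 2032).
1 September 2031 is a Monday, so the first Sunday is September 7 and the third is September 21.
1 April 2032 is a Thursday, so the first Saturday is April 3 and the fourth is April 24.
At the standard offset (UTC+07:30), 20:30 UTC + 7h30m = 04:00 Ardesk Coast standard time (rolling into the next day, 23 April 2032).
The standard-time date in Ardesk Coast, April 23, 2032, falls between 21 September 2031 and 24 April 2032, so daylight saving is in effect and Ardesk Coast is at UTC+08:30.
20:30 UTC + 8h30m = 05:00 Ardesk Coast (rolling into the next day, 23 April 2032).

05:00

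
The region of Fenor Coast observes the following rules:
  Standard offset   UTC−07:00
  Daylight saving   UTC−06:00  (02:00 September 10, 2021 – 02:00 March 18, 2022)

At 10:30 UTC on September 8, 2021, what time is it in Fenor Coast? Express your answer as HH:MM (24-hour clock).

03:30

At the standard offset (UTC−07:00), 10:30 UTC − 7h = 03:30 Fenor Coast standard time.
Daylight saving runs 10 September 2021 – 18 March 2022; the standard-time date in Fenor Coast, September 8, 2021, is outside that window, so Fenor Coast is on standard time at UTC−07:00.
10:30 UTC − 7h = 03:30 local.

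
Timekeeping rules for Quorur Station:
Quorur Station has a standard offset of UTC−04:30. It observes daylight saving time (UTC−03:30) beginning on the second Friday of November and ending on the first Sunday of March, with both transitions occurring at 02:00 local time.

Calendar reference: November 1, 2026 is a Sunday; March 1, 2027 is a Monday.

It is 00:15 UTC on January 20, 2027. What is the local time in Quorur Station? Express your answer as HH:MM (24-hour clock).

1 November 2026 is a Sunday, so the first Friday is November 6 and the second is November 13.
1 March 2027 is a Monday, so the first Sunday is March 7.
At the standard offset (UTC−04:30), 00:15 UTC − 4h30m = 19:45 Quorur Station standard time (rolling into the previous day, 19 January 2027).
The standard-time date in Quorur Station, January 19, 2027, falls between 13 November 2026 and 7 March 2027, so daylight saving is in effect and Quorur Station is at UTC−03:30.
00:15 UTC − 3h30m = 20:45 local (rolling into the previous day, 19 January 2027).

20:45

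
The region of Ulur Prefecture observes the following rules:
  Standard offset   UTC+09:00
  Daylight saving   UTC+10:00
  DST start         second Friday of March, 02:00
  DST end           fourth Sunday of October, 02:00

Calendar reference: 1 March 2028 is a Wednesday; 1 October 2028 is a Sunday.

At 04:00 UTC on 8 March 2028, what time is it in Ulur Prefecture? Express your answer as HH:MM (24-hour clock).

1 March 2028 is a Wednesday, so the first Friday is March 3 and the second is March 10.
1 October 2028 is a Sunday, so the first Sunday is October 1 and the fourth is October 22.
At the standard offset (UTC+09:00), 04:00 UTC + 9h = 13:00 Ulur Prefecture standard time.
Daylight saving runs 10 March – 22 October; the standard-time date in Ulur Prefecture, 8 March 2028, is outside that window, so Ulur Prefecture is on standard time at UTC+09:00.
04:00 UTC + 9h = 13:00 local.

13:00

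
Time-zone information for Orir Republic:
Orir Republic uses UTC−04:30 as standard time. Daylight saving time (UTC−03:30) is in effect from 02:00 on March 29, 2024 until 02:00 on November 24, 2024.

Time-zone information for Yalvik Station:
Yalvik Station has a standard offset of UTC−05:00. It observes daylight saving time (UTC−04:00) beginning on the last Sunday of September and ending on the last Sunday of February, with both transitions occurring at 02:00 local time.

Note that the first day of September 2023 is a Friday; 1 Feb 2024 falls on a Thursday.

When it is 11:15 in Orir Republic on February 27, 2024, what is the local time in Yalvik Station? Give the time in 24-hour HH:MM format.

10:45

Daylight saving runs 29 March – 24 November; February 27, 2024 is outside that window, so Orir Republic is on standard time at UTC−04:30.
11:15 Orir Republic + 4h30m = 15:45 UTC.
1 September 2023 is a Friday, so Sundays fall on 3, 10, 17, 24; the last is September 24.
1 February 2024 is a Thursday, so Sundays fall on 4, 11, 18, 25; the last is February 25.
At the standard offset (UTC−05:00), 15:45 UTC − 5h = 10:45 Yalvik Station standard time.
Daylight saving runs 24 September 2023 – 25 February 2024; the standard-time date in Yalvik Station, February 27, 2024, is outside that window, so Yalvik Station is on standard time at UTC−05:00.
15:45 UTC − 5h = 10:45 Yalvik Station.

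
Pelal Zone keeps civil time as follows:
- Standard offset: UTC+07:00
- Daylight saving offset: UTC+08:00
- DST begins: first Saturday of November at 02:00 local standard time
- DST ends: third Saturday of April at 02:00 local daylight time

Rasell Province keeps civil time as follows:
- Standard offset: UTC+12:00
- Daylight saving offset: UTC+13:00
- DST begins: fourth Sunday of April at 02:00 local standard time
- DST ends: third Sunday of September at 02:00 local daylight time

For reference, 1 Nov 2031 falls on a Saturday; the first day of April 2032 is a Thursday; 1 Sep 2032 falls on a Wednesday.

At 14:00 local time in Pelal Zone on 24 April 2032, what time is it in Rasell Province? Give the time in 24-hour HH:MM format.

19:00

1 November 2031 is a Saturday, so the first Saturday is November 1.
1 April 2032 is a Thursday, so the first Saturday is April 3 and the third is April 17.
24 April 2032 is outside the daylight-saving period (1 November 2031 – 17 April 2032), so Pelal Zone is on standard time, UTC+07:00.
14:00 Pelal Zone − 7h = 07:00 UTC.
1 April 2032 is a Thursday, so the first Sunday is April 4 and the fourth is April 25.
1 September 2032 is a Wednesday, so the first Sunday is September 5 and the third is September 19.
At the standard offset (UTC+12:00), 07:00 UTC + 12h = 19:00 Rasell Province standard time.
Daylight saving runs 25 April – 19 September; the standard-time date in Rasell Province, 24 April 2032, is outside that window, so Rasell Province is on standard time at UTC+12:00.
07:00 UTC + 12h = 19:00 Rasell Province.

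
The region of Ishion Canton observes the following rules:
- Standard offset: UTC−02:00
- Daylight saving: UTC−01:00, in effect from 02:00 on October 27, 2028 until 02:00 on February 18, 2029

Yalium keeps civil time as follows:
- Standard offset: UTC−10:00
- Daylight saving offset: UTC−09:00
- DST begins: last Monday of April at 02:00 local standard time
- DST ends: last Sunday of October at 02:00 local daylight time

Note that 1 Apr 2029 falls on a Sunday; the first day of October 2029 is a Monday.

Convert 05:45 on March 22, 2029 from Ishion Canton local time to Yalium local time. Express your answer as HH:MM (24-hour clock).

21:45

Daylight saving runs 27 October 2028 – 18 February 2029; March 22, 2029 is outside that window, so Ishion Canton is on standard time at UTC−02:00.
05:45 Ishion Canton + 2h = 07:45 UTC.
1 April 2029 is a Sunday, so Mondays fall on 2, 9, 16, 23, 30; the last is April 30.
1 October 2029 is a Monday, so Sundays fall on 7, 14, 21, 28; the last is October 28.
At the standard offset (UTC−10:00), 07:45 UTC − 10h = 21:45 Yalium standard time (rolling into the previous day, 21 March 2029).
Daylight saving runs 30 April – 28 October; the standard-time date in Yalium, March 21, 2029, is outside that window, so Yalium is on standard time at UTC−10:00.
07:45 UTC − 10h = 21:45 Yalium (rolling into the previous day, 21 March 2029).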